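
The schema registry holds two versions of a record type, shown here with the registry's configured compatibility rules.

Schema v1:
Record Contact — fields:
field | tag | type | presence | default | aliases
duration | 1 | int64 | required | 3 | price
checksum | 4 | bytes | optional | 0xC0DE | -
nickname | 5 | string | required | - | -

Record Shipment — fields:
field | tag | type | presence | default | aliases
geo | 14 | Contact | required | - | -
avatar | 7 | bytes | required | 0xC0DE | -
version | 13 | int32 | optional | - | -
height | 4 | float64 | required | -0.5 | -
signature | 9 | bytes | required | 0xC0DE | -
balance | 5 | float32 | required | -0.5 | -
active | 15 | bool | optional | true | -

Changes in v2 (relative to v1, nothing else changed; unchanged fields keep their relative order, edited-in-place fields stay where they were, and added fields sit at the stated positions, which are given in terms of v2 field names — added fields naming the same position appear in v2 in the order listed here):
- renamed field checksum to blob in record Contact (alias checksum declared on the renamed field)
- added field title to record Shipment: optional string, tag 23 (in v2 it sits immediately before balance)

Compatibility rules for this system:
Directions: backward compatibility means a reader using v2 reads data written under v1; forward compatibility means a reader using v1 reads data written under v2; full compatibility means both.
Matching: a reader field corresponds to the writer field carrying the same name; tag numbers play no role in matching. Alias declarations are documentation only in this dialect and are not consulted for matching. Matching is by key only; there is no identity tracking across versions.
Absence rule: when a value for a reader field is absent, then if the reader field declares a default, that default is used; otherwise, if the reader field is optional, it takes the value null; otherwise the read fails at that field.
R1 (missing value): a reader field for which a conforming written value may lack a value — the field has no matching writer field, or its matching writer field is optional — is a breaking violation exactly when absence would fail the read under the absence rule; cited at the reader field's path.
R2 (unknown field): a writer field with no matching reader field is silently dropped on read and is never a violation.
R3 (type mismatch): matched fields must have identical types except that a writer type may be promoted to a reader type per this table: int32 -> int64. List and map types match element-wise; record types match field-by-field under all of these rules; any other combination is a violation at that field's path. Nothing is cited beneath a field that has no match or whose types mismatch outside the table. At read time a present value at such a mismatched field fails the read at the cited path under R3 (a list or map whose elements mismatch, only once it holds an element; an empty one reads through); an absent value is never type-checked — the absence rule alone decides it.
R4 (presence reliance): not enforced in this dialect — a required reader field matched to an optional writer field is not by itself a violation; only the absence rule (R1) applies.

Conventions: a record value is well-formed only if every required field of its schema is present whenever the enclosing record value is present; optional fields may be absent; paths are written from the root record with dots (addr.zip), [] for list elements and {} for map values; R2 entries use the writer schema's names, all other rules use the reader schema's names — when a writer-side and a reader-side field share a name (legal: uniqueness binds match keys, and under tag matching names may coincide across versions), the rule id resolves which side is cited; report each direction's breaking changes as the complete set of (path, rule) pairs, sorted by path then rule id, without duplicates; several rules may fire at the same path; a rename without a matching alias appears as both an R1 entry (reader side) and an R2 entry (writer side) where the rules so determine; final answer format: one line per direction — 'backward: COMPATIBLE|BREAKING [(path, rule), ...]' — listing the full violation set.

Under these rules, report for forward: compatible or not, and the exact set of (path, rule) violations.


each type pair in Shipment: writer, then reader
forward on Shipment — v1 reading data written by v2:
  writer required, Contact -> Contact: reader geo maps from writer geo
  writer required, bytes -> bytes: reader avatar maps from writer avatar
  writer optional, int32 -> int32: reader version maps from writer version
  writer required, float64 -> float64: reader height maps from writer height
  writer required, bytes -> bytes: reader signature maps from writer signature
  writer required, float32 -> float32: reader balance maps from writer balance
  writer optional, bool -> bool: reader active maps from writer active
  leftover writer field: title
  writer required, int64 -> int64: reader geo.duration maps from writer geo.duration
  geo.checksum: no writer-side match
  writer required, string -> string: reader geo.nickname maps from writer geo.nickname
  leftover writer field: geo.blob
  => forward: COMPATIBLE
ruling out the remaining Shipment differences:
  renamed field checksum to blob in record Contact (alias checksum declared on the renamed field) -> no rule fires on it in Shipment's dialect; the asked verdict holds
  added field title to record Shipment: optional string, tag 23 (in v2 it sits immediately before balance) -> no rule fires on it in Shipment's dialect; the asked verdict holds

forward: COMPATIBLE []


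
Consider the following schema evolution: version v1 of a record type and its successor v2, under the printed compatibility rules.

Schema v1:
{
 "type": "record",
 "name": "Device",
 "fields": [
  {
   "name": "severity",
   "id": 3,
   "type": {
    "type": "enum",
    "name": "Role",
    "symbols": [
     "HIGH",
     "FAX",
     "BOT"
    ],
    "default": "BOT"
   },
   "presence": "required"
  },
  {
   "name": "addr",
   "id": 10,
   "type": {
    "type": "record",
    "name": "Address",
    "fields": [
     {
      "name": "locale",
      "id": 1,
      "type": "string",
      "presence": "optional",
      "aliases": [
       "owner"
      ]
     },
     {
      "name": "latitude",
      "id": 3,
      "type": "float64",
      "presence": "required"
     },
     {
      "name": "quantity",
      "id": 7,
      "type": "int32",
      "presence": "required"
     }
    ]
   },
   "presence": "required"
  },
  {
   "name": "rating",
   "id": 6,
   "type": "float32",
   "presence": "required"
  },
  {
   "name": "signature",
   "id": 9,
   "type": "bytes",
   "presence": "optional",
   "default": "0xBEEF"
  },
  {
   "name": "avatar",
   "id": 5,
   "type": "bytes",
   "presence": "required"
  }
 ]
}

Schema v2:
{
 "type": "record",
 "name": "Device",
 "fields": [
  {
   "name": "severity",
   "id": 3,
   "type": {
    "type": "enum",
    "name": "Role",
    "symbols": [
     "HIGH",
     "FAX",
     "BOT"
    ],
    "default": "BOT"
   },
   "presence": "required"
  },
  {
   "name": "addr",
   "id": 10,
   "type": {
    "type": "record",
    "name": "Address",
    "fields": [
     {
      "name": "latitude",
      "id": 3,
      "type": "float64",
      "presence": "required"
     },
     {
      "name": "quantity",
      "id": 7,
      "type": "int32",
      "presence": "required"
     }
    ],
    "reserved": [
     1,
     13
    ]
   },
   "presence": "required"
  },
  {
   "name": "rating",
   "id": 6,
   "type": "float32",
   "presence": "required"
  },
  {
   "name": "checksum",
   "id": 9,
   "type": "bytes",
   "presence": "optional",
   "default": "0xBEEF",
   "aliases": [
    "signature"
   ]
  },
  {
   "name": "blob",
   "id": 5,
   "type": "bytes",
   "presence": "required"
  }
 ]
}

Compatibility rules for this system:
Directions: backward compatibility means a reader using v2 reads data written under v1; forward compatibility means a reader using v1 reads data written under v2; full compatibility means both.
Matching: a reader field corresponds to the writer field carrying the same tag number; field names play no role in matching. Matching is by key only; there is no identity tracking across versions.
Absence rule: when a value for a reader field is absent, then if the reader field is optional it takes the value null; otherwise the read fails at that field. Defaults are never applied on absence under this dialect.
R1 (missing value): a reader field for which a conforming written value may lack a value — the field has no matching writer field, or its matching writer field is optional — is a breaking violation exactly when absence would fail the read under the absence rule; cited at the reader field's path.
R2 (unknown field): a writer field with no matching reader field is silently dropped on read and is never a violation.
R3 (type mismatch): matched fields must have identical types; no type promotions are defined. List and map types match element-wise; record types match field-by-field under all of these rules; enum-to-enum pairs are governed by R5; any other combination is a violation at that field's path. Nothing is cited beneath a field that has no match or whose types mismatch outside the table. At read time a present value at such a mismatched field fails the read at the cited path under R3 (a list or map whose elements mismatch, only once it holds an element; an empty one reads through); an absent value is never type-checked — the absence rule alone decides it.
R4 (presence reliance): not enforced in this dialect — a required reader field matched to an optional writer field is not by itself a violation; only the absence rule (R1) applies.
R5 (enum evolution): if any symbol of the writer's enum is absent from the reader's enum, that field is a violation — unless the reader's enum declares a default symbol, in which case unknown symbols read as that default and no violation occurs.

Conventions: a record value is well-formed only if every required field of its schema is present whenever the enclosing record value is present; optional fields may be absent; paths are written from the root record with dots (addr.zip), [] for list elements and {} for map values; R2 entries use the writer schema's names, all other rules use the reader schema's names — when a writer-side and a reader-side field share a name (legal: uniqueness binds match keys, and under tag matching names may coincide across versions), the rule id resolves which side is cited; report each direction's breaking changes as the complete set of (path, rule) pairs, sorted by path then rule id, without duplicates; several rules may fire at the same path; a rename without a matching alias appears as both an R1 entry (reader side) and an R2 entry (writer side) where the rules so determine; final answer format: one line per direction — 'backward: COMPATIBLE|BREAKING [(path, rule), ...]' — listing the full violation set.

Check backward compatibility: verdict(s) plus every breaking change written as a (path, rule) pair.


each type pair in Device: writer, then reader
checking backward for Device: reader v2 against writer v1:
  severity <- severity (Role -> Role, writer required)
  addr <- addr (Address -> Address, writer required)
  rating <- rating (float32 -> float32, writer required)
  checksum <- signature (bytes -> bytes, writer optional)
  blob <- avatar (bytes -> bytes, writer required)
  addr.latitude <- addr.latitude (float64 -> float64, writer required)
  addr.quantity <- addr.quantity (int32 -> int32, writer required)
  leftover writer field: addr.locale
  nothing fires on Device: backward is COMPATIBLE
the other Device changes do not affect what is asked:
  removed field locale from record Address (its key 1 joins the reserved list) -> fires no rule on Device, leaving the asked answer as it is
  renamed field signature to checksum in record Device (alias signature declared on the renamed field) -> fires no rule on Device, leaving the asked answer as it is
  renamed field avatar to blob in record Device -> fires no rule on Device, leaving the asked answer as it is

backward: COMPATIBLE []


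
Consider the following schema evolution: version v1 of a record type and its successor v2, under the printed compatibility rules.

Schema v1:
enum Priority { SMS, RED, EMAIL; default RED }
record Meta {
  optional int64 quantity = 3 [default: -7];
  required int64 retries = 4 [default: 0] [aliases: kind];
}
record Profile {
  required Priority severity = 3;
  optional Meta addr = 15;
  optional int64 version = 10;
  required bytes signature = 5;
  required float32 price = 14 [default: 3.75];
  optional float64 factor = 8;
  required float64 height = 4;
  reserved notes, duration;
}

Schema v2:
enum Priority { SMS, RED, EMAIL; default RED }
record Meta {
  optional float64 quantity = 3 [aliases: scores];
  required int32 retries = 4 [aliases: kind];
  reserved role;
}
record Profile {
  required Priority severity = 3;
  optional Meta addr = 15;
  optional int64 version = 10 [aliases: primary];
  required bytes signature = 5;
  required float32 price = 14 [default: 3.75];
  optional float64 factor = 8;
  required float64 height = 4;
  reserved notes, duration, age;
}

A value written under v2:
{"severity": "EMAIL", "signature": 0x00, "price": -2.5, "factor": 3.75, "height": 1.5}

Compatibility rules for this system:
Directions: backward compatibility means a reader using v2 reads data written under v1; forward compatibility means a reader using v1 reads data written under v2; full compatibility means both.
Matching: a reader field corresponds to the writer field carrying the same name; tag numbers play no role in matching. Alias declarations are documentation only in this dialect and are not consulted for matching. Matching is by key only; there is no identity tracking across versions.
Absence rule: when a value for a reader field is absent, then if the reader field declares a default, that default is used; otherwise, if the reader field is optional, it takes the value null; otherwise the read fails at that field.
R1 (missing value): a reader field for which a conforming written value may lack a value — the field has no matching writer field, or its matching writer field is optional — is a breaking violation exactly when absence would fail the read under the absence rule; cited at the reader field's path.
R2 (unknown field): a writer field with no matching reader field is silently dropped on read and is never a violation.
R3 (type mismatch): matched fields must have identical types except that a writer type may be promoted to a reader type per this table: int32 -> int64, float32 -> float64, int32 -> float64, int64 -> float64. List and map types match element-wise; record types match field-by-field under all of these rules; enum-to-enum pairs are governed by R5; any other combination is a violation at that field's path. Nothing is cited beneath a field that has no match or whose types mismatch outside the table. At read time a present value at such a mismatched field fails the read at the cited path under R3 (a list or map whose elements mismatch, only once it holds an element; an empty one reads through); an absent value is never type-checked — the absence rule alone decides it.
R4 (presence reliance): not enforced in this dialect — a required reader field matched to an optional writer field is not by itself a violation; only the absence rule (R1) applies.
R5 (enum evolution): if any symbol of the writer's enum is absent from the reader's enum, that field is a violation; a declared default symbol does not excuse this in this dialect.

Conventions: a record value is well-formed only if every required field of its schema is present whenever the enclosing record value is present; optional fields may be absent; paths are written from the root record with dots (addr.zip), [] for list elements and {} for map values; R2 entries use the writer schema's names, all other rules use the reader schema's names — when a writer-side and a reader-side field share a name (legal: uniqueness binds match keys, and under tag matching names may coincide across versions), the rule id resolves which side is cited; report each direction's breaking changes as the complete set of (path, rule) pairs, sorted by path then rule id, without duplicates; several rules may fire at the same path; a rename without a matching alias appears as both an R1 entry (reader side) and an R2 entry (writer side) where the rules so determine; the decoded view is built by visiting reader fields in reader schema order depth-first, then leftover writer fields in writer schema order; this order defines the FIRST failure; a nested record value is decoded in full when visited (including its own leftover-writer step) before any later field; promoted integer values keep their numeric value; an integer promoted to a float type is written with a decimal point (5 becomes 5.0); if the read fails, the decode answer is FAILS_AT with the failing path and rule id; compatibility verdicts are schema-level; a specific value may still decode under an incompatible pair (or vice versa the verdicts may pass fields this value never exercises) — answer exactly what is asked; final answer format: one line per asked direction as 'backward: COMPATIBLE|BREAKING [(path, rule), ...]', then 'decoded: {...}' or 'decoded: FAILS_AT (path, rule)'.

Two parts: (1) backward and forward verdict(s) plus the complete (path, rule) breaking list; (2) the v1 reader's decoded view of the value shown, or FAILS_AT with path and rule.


backward: BREAKING [(addr.retries, R3)]; forward: BREAKING [(addr.quantity, R3)]; decoded: {"severity": "EMAIL", "addr": null, "version": null, "signature": 0x00, "price": -2.5, "factor": 3.75, "height": 1.5}

the writer's type comes first in each Profile pair
backward on Profile — v2 reading data written by v1:
  severity: paired with writer severity (Priority -> Priority; writer required)
  addr: paired with writer addr (Meta -> Meta; writer optional)
  version: paired with writer version (int64 -> int64; writer optional)
  signature: paired with writer signature (bytes -> bytes; writer required)
  price: paired with writer price (float32 -> float32; writer required)
  factor: paired with writer factor (float64 -> float64; writer optional)
  height: paired with writer height (float64 -> float64; writer required)
  addr.quantity: paired with writer addr.quantity (int64 -> float64; writer optional)
  addr.retries: paired with writer addr.retries (int64 -> int32; writer required)
  breaking: (addr.retries, R3)
  backward on Profile therefore BREAKING (1)
forward on Profile — v1 reading data written by v2:
  severity: paired with writer severity (Priority -> Priority; writer required)
  addr: paired with writer addr (Meta -> Meta; writer optional)
  version: paired with writer version (int64 -> int64; writer optional)
  signature: paired with writer signature (bytes -> bytes; writer required)
  price: paired with writer price (float32 -> float32; writer required)
  factor: paired with writer factor (float64 -> float64; writer optional)
  height: paired with writer height (float64 -> float64; writer required)
  addr.quantity: paired with writer addr.quantity (float64 -> int64; writer optional)
  addr.retries: paired with writer addr.retries (int32 -> int64; writer required)
  breaking: (addr.quantity, R3)
  forward on Profile therefore BREAKING (1)
decode walk for Profile under reader schema v1:
  severity := "EMAIL"
  addr := null (absent, optional -> null)
  version := null (absent, optional -> null)
  signature := 0x00
  price := -2.5
  factor := 3.75
  height := 1.5
  => decoded: {"severity": "EMAIL", "addr": null, "version": null, "signature": 0x00, "price": -2.5, "factor": 3.75, "height": 1.5}


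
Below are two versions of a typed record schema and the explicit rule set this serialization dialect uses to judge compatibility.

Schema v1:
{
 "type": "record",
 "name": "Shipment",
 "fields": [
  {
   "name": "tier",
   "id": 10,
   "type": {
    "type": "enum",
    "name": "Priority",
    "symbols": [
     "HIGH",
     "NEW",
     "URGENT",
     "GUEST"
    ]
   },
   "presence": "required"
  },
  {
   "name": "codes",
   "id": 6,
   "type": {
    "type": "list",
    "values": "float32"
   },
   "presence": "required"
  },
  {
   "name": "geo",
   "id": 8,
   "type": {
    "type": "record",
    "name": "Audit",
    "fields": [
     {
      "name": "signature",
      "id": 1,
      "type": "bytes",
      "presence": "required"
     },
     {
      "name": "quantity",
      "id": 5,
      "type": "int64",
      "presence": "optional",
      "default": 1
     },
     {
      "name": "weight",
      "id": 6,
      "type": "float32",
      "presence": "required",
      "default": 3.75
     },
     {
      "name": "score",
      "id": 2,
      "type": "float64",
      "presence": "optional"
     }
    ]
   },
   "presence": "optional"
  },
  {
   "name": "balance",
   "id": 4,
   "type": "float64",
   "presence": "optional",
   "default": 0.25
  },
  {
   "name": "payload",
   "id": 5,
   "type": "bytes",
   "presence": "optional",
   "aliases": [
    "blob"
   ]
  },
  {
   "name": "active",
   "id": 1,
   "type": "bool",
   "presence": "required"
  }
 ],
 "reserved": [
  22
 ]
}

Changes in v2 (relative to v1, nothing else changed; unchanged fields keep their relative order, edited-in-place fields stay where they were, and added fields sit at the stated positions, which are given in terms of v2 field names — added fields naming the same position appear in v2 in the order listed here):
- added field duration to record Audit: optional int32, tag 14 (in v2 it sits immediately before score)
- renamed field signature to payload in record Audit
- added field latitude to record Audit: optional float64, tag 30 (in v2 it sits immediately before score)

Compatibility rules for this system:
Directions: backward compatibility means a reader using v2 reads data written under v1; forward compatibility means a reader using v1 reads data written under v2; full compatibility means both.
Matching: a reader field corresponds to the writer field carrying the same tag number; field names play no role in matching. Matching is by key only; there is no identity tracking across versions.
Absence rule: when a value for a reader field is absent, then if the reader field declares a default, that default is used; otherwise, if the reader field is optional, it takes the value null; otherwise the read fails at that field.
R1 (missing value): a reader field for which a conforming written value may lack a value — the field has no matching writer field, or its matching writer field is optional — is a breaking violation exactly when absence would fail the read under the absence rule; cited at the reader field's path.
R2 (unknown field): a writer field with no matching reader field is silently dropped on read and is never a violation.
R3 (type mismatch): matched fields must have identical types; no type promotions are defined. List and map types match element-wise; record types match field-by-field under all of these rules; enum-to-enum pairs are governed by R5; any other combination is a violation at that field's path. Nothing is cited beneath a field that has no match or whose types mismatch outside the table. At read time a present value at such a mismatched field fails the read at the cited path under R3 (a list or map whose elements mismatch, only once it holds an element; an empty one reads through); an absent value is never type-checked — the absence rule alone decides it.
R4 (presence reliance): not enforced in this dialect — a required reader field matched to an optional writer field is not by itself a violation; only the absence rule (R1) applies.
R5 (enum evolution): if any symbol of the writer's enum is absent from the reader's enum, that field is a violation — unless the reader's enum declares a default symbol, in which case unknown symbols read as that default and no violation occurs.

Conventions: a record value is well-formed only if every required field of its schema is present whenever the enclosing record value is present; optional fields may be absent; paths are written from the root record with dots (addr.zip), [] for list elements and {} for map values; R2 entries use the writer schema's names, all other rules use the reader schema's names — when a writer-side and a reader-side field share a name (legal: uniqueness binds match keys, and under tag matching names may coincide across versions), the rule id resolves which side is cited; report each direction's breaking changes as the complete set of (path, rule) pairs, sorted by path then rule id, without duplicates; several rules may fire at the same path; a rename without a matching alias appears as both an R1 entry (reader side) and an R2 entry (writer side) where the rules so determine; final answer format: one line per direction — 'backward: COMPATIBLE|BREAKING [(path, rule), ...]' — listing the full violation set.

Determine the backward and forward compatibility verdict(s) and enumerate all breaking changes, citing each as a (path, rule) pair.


arrows below run writer -> reader for Shipment
backward analysis of Shipment with v2 as reader and v1 as writer:
  tier: Priority -> Priority, writer required; from tier
  codes: list<float32> -> list<float32>, writer required; from codes
  geo: Audit -> Audit, writer optional; from geo
  balance: float64 -> float64, writer optional; from balance
  payload: bytes -> bytes, writer optional; from payload
  active: bool -> bool, writer required; from active
  geo.payload: bytes -> bytes, writer required; from geo.signature
  geo.quantity: int64 -> int64, writer optional; from geo.quantity
  geo.weight: float32 -> float32, writer required; from geo.weight
  geo.duration: no writer match
  geo.latitude: no writer match
  geo.score: float64 -> float64, writer optional; from geo.score
  => backward verdict for Shipment: COMPATIBLE, no violations
forward analysis of Shipment with v1 as reader and v2 as writer:
  tier: Priority -> Priority, writer required; from tier
  codes: list<float32> -> list<float32>, writer required; from codes
  geo: Audit -> Audit, writer optional; from geo
  balance: float64 -> float64, writer optional; from balance
  payload: bytes -> bytes, writer optional; from payload
  active: bool -> bool, writer required; from active
  geo.signature: bytes -> bytes, writer required; from geo.payload
  geo.quantity: int64 -> int64, writer optional; from geo.quantity
  geo.weight: float32 -> float32, writer required; from geo.weight
  geo.score: float64 -> float64, writer optional; from geo.score
  writer field geo.duration has no reader counterpart
  writer field geo.latitude has no reader counterpart
  => forward verdict for Shipment: COMPATIBLE, no violations

backward: COMPATIBLE []; forward: COMPATIBLE []


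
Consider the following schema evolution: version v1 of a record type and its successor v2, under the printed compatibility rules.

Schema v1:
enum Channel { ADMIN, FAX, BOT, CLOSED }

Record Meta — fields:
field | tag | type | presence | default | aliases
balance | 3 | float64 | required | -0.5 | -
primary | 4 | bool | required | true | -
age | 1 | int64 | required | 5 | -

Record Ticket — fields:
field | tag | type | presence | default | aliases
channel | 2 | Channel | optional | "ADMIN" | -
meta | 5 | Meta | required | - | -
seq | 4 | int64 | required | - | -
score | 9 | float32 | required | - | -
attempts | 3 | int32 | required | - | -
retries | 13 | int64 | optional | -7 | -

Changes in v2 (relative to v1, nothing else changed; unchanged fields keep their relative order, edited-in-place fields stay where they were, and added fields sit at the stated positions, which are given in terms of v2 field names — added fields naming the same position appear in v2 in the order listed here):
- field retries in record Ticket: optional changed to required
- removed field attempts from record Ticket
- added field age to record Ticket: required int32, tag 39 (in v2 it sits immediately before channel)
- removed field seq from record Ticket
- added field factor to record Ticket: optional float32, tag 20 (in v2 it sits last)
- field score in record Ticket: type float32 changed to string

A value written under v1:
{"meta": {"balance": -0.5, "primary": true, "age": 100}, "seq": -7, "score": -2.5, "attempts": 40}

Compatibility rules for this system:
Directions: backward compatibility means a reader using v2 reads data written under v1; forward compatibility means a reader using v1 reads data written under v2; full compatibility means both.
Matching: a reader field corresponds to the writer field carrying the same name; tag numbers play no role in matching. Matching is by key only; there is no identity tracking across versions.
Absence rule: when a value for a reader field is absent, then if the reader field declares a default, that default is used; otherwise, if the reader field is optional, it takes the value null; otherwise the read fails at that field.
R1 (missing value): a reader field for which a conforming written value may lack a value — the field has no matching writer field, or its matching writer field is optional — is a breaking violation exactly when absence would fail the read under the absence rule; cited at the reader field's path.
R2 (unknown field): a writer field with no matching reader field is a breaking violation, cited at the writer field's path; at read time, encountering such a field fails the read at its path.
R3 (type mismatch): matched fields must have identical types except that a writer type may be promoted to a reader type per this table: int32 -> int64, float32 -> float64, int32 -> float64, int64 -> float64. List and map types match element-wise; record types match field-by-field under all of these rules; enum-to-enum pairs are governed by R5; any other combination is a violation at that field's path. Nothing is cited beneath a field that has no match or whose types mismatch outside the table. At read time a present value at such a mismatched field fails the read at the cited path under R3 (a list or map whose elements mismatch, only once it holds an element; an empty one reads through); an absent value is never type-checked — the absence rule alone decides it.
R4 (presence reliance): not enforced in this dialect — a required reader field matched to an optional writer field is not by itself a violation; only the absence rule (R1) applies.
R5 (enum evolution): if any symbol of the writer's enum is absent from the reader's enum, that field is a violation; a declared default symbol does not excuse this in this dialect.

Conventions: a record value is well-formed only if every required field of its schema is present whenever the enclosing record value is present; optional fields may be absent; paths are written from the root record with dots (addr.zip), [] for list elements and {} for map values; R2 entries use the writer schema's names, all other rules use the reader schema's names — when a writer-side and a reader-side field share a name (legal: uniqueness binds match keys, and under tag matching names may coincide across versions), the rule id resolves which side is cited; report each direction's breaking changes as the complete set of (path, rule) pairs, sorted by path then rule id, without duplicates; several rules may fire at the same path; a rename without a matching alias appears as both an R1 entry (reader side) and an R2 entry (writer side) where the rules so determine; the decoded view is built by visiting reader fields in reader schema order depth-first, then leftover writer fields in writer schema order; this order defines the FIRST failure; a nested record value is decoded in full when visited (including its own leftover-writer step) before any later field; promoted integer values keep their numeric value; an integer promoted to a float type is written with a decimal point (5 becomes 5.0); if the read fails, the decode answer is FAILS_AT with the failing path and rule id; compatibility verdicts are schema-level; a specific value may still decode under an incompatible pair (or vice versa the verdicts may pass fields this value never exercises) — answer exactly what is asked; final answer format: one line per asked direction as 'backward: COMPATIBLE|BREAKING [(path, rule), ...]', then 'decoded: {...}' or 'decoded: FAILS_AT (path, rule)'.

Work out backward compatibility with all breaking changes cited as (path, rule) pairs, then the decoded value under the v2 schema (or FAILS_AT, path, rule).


in Ticket below, arrows point writer -> reader
backward analysis of Ticket with v2 as reader and v1 as writer:
  age: no writer match
  channel <- channel (Channel -> Channel, writer optional)
  meta <- meta (Meta -> Meta, writer required)
  score <- score (float32 -> string, writer required)
  retries <- retries (int64 -> int64, writer optional)
  factor: no writer match
  writer field seq has no reader counterpart
  writer field attempts has no reader counterpart
  meta.balance <- meta.balance (float64 -> float64, writer required)
  meta.primary <- meta.primary (bool -> bool, writer required)
  meta.age <- meta.age (int64 -> int64, writer required)
  violation R1 at age
  violation R2 at attempts
  violation R3 at score
  violation R2 at seq
  backward on Ticket therefore BREAKING (4)
decoding the Ticket value with the v2 reader:
  read fails at age under R1 (no fill)
  => FAILS_AT (age, R1)
ruling out the remaining Ticket differences:
  field retries in record Ticket: optional changed to required -> fires no rule on Ticket, leaving the asked answer as it is
  added field factor to record Ticket: optional float32, tag 20 (in v2 it sits last) -> affects forward compatibility only, which is not asked

backward: BREAKING [(age, R1), (attempts, R2), (score, R3), (seq, R2)]; decoded: FAILS_AT (age, R1)


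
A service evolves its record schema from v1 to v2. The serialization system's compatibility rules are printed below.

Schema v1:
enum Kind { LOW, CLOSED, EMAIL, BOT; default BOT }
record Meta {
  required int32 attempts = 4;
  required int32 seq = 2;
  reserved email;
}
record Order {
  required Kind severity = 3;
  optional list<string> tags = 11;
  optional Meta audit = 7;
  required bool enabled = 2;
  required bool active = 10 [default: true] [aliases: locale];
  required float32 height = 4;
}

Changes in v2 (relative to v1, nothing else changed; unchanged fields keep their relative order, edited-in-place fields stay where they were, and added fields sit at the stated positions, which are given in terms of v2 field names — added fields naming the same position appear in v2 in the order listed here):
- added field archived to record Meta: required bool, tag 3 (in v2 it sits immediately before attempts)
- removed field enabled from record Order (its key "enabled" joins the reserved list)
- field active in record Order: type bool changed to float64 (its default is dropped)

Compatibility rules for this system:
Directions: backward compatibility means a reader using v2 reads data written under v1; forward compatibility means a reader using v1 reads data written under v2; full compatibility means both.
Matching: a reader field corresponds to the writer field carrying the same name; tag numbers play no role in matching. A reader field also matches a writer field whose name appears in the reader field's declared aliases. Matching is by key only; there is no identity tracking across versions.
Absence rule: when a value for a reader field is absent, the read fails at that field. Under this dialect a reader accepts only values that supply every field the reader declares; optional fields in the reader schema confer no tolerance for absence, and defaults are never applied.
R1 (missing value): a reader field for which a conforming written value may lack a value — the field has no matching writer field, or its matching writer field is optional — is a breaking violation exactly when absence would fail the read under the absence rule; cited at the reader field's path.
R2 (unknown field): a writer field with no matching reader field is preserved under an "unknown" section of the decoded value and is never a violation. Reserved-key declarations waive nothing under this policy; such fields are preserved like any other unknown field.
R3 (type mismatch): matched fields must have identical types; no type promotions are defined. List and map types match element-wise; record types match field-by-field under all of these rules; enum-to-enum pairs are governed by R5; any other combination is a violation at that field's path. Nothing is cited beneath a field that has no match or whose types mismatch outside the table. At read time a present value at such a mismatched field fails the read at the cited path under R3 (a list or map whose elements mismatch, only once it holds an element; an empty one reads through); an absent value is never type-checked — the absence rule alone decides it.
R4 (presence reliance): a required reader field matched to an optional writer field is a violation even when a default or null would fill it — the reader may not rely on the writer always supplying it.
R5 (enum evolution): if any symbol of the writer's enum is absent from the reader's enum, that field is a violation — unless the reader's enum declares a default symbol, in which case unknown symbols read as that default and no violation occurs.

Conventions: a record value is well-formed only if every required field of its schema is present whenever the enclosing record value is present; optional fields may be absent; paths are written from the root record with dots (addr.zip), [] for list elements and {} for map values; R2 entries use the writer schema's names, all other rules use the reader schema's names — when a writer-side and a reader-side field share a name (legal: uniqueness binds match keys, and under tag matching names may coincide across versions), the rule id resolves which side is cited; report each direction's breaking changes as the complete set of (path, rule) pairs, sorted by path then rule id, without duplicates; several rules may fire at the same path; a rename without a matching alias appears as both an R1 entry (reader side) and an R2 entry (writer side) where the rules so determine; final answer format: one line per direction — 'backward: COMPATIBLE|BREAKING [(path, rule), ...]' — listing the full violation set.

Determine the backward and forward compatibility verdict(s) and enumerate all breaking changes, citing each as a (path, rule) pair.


the writer's type comes first in each Order pair
checking backward for Order: reader v2 against writer v1:
  severity: Kind -> Kind, writer required; from severity
  tags: list<string> -> list<string>, writer optional; from tags
  audit: Meta -> Meta, writer optional; from audit
  active: bool -> float64, writer required; from active
  height: float32 -> float32, writer required; from height
  writer enabled: unknown to reader
  audit.archived: no writer match
  audit.attempts: int32 -> int32, writer required; from audit.attempts
  audit.seq: int32 -> int32, writer required; from audit.seq
  violation R3 at active
  violation R1 at audit
  violation R1 at audit.archived
  violation R1 at tags
  => backward: BREAKING (4)
checking forward for Order: reader v1 against writer v2:
  severity: Kind -> Kind, writer required; from severity
  tags: list<string> -> list<string>, writer optional; from tags
  audit: Meta -> Meta, writer optional; from audit
  enabled: no writer match
  active: float64 -> bool, writer required; from active
  height: float32 -> float32, writer required; from height
  audit.attempts: int32 -> int32, writer required; from audit.attempts
  audit.seq: int32 -> int32, writer required; from audit.seq
  writer audit.archived: unknown to reader
  violation R3 at active
  violation R1 at audit
  violation R1 at enabled
  violation R1 at tags
  => forward: BREAKING (4)

backward: BREAKING [(active, R3), (audit, R1), (audit.archived, R1), (tags, R1)]; forward: BREAKING [(active, R3), (audit, R1), (enabled, R1), (tags, R1)]


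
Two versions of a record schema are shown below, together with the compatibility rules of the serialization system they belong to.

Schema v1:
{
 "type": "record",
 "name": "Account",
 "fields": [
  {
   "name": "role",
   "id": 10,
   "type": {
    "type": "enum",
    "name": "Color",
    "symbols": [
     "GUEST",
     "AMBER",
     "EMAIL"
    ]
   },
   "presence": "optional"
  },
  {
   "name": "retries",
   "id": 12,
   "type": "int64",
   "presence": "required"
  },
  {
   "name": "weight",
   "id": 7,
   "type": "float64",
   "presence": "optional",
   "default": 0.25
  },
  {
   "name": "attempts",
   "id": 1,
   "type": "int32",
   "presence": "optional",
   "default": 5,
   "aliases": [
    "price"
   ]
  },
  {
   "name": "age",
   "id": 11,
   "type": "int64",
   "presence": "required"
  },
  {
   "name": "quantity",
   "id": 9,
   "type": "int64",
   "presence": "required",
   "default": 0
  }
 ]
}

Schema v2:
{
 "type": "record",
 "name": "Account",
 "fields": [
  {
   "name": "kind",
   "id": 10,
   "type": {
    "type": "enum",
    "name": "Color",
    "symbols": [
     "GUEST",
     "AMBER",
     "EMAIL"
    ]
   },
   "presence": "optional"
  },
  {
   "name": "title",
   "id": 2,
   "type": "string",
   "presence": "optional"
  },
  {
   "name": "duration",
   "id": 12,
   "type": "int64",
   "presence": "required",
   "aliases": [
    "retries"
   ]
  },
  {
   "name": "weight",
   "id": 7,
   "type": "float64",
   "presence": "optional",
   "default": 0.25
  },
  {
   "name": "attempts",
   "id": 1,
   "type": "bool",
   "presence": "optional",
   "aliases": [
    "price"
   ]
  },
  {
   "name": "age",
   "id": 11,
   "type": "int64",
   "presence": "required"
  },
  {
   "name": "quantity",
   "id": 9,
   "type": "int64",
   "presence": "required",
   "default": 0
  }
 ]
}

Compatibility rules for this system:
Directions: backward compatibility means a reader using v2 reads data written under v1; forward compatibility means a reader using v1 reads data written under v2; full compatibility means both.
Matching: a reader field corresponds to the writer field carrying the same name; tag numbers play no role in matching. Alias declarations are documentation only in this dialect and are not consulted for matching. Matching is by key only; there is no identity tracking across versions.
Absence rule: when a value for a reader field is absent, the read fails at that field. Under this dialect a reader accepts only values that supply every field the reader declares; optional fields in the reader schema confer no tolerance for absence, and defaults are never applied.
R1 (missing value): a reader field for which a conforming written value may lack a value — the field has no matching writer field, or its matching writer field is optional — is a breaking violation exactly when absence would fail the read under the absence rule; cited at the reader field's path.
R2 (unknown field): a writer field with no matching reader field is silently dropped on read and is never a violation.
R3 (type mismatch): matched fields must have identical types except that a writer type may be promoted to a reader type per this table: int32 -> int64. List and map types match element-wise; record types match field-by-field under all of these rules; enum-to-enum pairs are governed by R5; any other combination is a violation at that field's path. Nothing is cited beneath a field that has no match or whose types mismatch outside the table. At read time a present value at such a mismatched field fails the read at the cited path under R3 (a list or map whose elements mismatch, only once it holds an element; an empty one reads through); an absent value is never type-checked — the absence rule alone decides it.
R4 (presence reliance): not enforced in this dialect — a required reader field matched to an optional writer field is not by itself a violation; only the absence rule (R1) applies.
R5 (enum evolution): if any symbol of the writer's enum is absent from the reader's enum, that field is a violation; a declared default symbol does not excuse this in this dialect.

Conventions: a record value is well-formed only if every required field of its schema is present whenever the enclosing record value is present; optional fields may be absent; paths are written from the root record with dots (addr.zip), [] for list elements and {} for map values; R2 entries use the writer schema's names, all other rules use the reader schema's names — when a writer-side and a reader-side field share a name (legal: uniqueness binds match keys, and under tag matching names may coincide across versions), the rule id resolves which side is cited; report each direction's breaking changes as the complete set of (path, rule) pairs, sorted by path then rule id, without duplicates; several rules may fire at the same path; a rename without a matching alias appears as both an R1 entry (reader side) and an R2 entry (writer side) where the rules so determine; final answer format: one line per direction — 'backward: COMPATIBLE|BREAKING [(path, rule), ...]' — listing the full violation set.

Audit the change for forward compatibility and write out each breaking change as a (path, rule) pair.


forward: BREAKING [(attempts, R1), (attempts, R3), (retries, R1), (role, R1), (weight, R1)]

the writer's type comes first in each Account pair
checking forward for Account: reader v1 against writer v2:
  no writer field matches reader role
  no writer field matches reader retries
  weight <- weight (float64 -> float64, writer optional)
  attempts <- attempts (bool -> int32, writer optional)
  age <- age (int64 -> int64, writer required)
  quantity <- quantity (int64 -> int64, writer required)
  writer kind: unknown to reader
  writer title: unknown to reader
  writer duration: unknown to reader
  rule R1 violated at attempts
  rule R3 violated at attempts
  rule R1 violated at retries
  rule R1 violated at role
  rule R1 violated at weight
  => 5 violation(s): forward is BREAKING for Account
checking off the Account differences that do not matter here:
  added field title to record Account: optional string, tag 2 (in v2 it sits immediately before duration) -> fires only in the backward direction of Account, which is not asked here
  renamed field role to kind in record Account -> fires only in the backward direction of Account, which is not asked here
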